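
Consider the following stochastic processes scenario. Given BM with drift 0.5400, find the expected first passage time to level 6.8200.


Expected first passage time = a/mu
= 6.8200/0.5400
= 12.6296

12.6296


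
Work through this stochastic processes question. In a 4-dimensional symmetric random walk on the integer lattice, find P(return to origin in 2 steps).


P(return in 2 steps) = P(reverse first step) = 1/(2d)
= 1/8
= 0.1250

0.1250


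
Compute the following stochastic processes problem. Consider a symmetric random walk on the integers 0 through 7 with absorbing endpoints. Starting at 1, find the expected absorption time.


For symmetric RW on 0,...,N with absorbing barriers, E(i) = i*(N-i)
E(1) = 1 * 6 = 6

6


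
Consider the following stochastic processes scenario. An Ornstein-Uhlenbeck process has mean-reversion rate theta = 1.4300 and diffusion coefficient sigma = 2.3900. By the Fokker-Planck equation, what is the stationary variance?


Stationary variance = sigma^2 / (2*theta)
= 2.3900^2 / (2*1.4300)
= 5.7121 / 2.8600
= 1.9972

1.9972


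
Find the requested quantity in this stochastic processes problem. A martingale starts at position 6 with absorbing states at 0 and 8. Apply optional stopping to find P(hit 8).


By optional stopping theorem: E(M at tau) = M(0) = 6
P(hit 8)*8 + P(hit 0)*0 = 6
P(hit 8) = (6 - 0)/(8 - 0) = 3/4 = 0.7500

0.7500


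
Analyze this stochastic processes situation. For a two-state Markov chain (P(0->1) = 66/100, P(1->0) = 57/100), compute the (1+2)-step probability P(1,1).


P^3 = P^1 * P^2
Computing via matrix multiplication of the transition matrix.
Entry (1,1) of P^3 = 0.5309

0.5309


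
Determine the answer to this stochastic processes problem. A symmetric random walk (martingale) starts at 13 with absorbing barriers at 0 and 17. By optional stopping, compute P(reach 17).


By optional stopping theorem: E(M at tau) = M(0) = 13
P(hit 17)*17 + P(hit 0)*0 = 13
P(hit 17) = (13 - 0)/(17 - 0) = 13/17 = 0.7647

0.7647


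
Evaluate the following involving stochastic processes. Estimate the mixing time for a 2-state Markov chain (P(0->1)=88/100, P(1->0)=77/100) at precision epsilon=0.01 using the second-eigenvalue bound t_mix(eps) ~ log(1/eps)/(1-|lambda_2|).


lambda_2 = |1 - p01 - p10| = |1 - 0.8800 - 0.7700| = 0.6500
t_mix ~ log(1/eps)/(1 - |lambda_2|)
= log(100)/(1 - 0.6500) = 4.6052/0.3500
= 13.1576

13.1576


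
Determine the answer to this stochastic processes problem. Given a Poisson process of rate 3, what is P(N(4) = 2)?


P(N(t)=k) = (lambda*t)^k * exp(-lambda*t) / k!
lambda*t = 12
= 12^2 * exp(-12) / 2!
= 144 * 6.1442e-06 / 2
= 4.4238e-04

4.4238e-04


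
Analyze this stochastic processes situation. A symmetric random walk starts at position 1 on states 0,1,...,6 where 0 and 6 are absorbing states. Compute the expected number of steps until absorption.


For symmetric RW on 0,...,N with absorbing barriers, E(i) = i*(N-i)
E(1) = 1 * 5 = 5

5


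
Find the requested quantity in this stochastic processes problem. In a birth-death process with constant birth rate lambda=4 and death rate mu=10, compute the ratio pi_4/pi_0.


For birth-death process, pi_n/pi_0 = (lambda/mu)^n
= (4/10)^4
= 0.0256

0.0256


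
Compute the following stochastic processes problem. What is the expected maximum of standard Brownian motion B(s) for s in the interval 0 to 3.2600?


E(max B(s)) = sqrt(2t/pi)
= sqrt(2*3.2600/pi)
= sqrt(2.0754)
= 1.4406

1.4406


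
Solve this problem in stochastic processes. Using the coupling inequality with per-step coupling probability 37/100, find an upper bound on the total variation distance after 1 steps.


TV distance bound <= (1-delta)^n
= (1 - 0.3700)^1
= 0.6300^1
= 0.6300

0.6300


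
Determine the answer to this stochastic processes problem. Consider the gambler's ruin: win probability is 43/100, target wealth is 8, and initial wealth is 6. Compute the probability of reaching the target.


Gambler's ruin formula:
r = q/p = 0.5700/0.4300 = 1.3256
P(win) = (1 - r^i)/(1 - r^N)
= (1 - 1.3256^6)/(1 - 1.3256^8)
= 0.5186

0.5186


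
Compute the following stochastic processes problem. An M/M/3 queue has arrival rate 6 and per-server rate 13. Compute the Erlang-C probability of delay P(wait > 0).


a = lambda/mu = 0.4615
rho = a/c = 0.1538
Erlang-C formula applied:
C(c,a) = 0.0122

0.0122


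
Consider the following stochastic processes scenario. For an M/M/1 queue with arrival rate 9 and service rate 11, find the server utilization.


rho = lambda/mu
= 9/11
= 0.8182

0.8182


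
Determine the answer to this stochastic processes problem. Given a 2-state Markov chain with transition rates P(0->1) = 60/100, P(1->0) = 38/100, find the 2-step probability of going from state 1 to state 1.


Computing P^2 by matrix multiplication.
P = [[0.4000, 0.6000], [0.3800, 0.6200]]
After raising P to the power 2:
P^2(1,1) = 0.6124

0.6124


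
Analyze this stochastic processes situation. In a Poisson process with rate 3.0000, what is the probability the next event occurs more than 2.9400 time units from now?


P(X > t) = exp(-lambda * t)
= exp(-3.0000 * 2.9400)
= exp(-8.8200) = 1.4775e-04

1.4775e-04


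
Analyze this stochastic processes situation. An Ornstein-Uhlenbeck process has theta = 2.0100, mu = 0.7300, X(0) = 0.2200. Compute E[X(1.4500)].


E[X(t)] = mu + (X(0) - mu)*exp(-theta*t)
= 0.7300 + (0.2200 - 0.7300)*exp(-2.0100*1.4500)
= 0.7300 + -0.5100 * 0.0542
= 0.7023

0.7023


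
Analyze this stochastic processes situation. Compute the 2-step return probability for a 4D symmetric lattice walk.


P(return in 2 steps) = P(reverse first step) = 1/(2d)
= 1/8
= 0.1250

0.1250


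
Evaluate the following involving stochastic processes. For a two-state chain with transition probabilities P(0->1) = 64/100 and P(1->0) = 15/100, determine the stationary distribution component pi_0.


Stationary distribution: pi_0 = p10/(p01+p10), pi_1 = p01/(p01+p10)
p01 = 0.6400, p10 = 0.1500
pi_0 = 0.1899

0.1899


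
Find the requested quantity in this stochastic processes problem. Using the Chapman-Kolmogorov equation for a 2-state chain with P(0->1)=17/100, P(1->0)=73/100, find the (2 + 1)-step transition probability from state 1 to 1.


P^3 = P^2 * P^1
Computing via matrix multiplication of the transition matrix.
Entry (1,1) of P^3 = 0.1897

0.1897


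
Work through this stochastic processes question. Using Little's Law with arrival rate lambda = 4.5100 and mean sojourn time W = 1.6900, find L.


Little's Law: L = lambda * W
= 4.5100 * 1.6900
= 7.6219

7.6219


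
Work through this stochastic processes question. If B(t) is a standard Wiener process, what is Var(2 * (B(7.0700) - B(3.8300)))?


Var(alpha*(B(t)-B(s))) = alpha^2 * (t-s)
= 2^2 * (7.0700 - 3.8300)
= 4 * 3.2400
= 12.9600

12.9600


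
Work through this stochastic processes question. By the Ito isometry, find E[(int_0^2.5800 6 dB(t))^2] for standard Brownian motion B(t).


By Ito isometry: E[(int f dB)^2] = int f^2 dt
= 6^2 * 2.5800
= 36 * 2.5800 = 92.8800

92.8800


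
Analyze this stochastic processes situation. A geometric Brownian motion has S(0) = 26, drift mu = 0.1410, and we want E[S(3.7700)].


E[S(t)] = S(0) * exp(mu * t)
= 26 * exp(0.1410 * 3.7700)
= 26 * 1.7016
= 44.2416

44.2416


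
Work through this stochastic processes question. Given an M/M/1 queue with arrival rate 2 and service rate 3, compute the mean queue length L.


rho = 2/3 = 0.6667
L = rho/(1-rho)
= 0.6667/0.3333
= 2.0000

2.0000


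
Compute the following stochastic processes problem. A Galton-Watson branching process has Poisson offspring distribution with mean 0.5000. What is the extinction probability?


Since mu = 0.5000 <= 1, extinction probability = 1.

1.0000


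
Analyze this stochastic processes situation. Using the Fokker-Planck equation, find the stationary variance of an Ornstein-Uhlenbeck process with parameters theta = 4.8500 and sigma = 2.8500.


Stationary variance = sigma^2 / (2*theta)
= 2.8500^2 / (2*4.8500)
= 8.1225 / 9.7000
= 0.8374

0.8374


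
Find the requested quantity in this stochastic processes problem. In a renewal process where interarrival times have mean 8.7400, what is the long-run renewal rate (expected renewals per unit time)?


Long-run renewal rate = 1/E(X)
= 1/8.7400
= 0.1144

0.1144


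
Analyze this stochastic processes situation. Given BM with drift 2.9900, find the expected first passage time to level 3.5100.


Expected first passage time = a/mu
= 3.5100/2.9900
= 1.1739

1.1739


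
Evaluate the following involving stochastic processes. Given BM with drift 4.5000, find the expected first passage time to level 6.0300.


Expected first passage time = a/mu
= 6.0300/4.5000
= 1.3400

1.3400


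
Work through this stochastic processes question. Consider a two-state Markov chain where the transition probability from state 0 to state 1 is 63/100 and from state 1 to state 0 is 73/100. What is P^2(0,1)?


Computing P^2 by matrix multiplication.
P = [[0.3700, 0.6300], [0.7300, 0.2700]]
After raising P to the power 2:
P^2(0,1) = 0.4032

0.4032


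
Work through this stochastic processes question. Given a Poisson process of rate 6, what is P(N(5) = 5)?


P(N(t)=k) = (lambda*t)^k * exp(-lambda*t) / k!
lambda*t = 30
= 30^5 * exp(-30) / 5!
= 24300000 * 9.3576e-14 / 120
= 1.8949e-08

1.8949e-08


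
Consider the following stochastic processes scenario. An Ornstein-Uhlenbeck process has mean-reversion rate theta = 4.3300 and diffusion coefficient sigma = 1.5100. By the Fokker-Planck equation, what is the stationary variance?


Stationary variance = sigma^2 / (2*theta)
= 1.5100^2 / (2*4.3300)
= 2.2801 / 8.6600
= 0.2633

0.2633


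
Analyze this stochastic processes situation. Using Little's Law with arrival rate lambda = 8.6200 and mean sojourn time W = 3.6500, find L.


Little's Law: L = lambda * W
= 8.6200 * 3.6500
= 31.4630

31.4630


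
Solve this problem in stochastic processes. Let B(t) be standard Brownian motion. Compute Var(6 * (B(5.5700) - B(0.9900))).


Var(alpha*(B(t)-B(s))) = alpha^2 * (t-s)
= 6^2 * (5.5700 - 0.9900)
= 36 * 4.5800
= 164.8800

164.8800


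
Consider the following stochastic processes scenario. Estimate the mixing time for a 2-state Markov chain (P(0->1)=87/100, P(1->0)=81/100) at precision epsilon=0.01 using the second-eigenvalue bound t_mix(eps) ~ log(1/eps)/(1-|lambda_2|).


lambda_2 = |1 - p01 - p10| = |1 - 0.8700 - 0.8100| = 0.6800
t_mix ~ log(1/eps)/(1 - |lambda_2|)
= log(100)/(1 - 0.6800) = 4.6052/0.3200
= 14.3912

14.3912


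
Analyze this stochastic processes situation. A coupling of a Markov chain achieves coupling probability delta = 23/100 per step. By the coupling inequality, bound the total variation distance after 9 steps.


TV distance bound <= (1-delta)^n
= (1 - 0.2300)^9
= 0.7700^9
= 0.0952

0.0952


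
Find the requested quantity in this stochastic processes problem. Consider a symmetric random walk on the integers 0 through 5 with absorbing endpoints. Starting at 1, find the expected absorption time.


For symmetric RW on 0,...,N with absorbing barriers, E(i) = i*(N-i)
E(1) = 1 * 4 = 4

4


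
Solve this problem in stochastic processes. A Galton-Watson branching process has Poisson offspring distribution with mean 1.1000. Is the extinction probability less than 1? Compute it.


Since mu = 1.1000 > 1, extinction prob q < 1.
Solve s = exp(mu*(s-1)) iteratively.
q = 0.8239

0.8239


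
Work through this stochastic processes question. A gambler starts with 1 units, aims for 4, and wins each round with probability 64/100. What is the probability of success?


Gambler's ruin formula:
r = q/p = 0.3600/0.6400 = 0.5625
P(win) = (1 - r^i)/(1 - r^N)
= (1 - 0.5625^1)/(1 - 0.5625^4)
= 0.4862

0.4862


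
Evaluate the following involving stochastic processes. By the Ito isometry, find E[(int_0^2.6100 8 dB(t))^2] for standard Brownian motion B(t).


By Ito isometry: E[(int f dB)^2] = int f^2 dt
= 8^2 * 2.6100
= 64 * 2.6100 = 167.0400

167.0400


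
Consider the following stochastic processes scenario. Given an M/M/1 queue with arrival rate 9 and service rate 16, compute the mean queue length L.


rho = 9/16 = 0.5625
L = rho/(1-rho)
= 0.5625/0.4375
= 1.2857

1.2857


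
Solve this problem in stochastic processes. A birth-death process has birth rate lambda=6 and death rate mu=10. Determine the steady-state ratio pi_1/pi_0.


For birth-death process, pi_n/pi_0 = (lambda/mu)^n
= (6/10)^1
= 0.6000

0.6000


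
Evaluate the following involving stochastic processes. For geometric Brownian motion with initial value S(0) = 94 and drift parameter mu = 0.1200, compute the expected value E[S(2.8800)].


E[S(t)] = S(0) * exp(mu * t)
= 94 * exp(0.1200 * 2.8800)
= 94 * 1.4128
= 132.8067

132.8067


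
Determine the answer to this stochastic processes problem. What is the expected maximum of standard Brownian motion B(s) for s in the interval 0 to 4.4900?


E(max B(s)) = sqrt(2t/pi)
= sqrt(2*4.4900/pi)
= sqrt(2.8584)
= 1.6907

1.6907


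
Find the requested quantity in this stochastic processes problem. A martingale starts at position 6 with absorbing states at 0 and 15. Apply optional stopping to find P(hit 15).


By optional stopping theorem: E(M at tau) = M(0) = 6
P(hit 15)*15 + P(hit 0)*0 = 6
P(hit 15) = (6 - 0)/(15 - 0) = 2/5 = 0.4000

0.4000


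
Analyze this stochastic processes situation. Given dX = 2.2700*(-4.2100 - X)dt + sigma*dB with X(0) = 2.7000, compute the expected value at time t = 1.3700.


E[X(t)] = mu + (X(0) - mu)*exp(-theta*t)
= -4.2100 + (2.7000 - -4.2100)*exp(-2.2700*1.3700)
= -4.2100 + 6.9100 * 0.0446
= -3.9018

-3.9018


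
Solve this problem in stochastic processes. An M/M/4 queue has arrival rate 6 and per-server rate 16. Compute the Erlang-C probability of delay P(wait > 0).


a = lambda/mu = 0.3750
rho = a/c = 0.0938
Erlang-C formula applied:
C(c,a) = 6.2488e-04

6.2488e-04


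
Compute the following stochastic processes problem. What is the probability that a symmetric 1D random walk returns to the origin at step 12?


P(S(12) = 0) = C(12,6) / 4^6
= 924 / 4096
= 0.2256

0.2256


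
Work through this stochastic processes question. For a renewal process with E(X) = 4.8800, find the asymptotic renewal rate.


Long-run renewal rate = 1/E(X)
= 1/4.8800
= 0.2049

0.2049


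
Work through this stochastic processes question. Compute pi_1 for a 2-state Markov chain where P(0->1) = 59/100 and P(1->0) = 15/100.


Stationary distribution: pi_0 = p10/(p01+p10), pi_1 = p01/(p01+p10)
p01 = 0.5900, p10 = 0.1500
pi_1 = 0.7973

0.7973


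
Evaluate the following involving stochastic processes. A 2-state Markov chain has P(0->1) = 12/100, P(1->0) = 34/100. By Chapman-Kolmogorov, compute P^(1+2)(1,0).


P^3 = P^1 * P^2
Computing via matrix multiplication of the transition matrix.
Entry (1,0) of P^3 = 0.6227

0.6227


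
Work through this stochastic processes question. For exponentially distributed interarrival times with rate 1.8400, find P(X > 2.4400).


P(X > t) = exp(-lambda * t)
= exp(-1.8400 * 2.4400)
= exp(-4.4896) = 0.0112

0.0112


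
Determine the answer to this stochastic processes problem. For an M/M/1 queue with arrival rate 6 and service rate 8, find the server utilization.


rho = lambda/mu
= 6/8
= 0.7500

0.7500


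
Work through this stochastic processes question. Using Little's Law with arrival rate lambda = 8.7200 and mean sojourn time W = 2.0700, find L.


Little's Law: L = lambda * W
= 8.7200 * 2.0700
= 18.0504

18.0504


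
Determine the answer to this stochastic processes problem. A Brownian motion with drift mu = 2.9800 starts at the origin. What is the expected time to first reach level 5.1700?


Expected first passage time = a/mu
= 5.1700/2.9800
= 1.7349

1.7349


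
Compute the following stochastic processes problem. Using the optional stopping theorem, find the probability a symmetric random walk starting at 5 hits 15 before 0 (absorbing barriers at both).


By optional stopping theorem: E(M at tau) = M(0) = 5
P(hit 15)*15 + P(hit 0)*0 = 5
P(hit 15) = (5 - 0)/(15 - 0) = 1/3 = 0.3333

0.3333


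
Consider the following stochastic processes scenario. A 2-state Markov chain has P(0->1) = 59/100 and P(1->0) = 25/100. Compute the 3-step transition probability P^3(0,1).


Computing P^3 by matrix multiplication.
P = [[0.4100, 0.5900], [0.2500, 0.7500]]
After raising P to the power 3:
P^3(0,1) = 0.6995

0.6995


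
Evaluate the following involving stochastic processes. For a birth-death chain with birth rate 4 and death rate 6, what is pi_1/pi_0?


For birth-death process, pi_n/pi_0 = (lambda/mu)^n
= (4/6)^1
= 0.6667

0.6667


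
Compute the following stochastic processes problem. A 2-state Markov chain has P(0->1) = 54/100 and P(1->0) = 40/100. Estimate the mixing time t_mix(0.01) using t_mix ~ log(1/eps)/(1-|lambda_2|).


lambda_2 = |1 - p01 - p10| = |1 - 0.5400 - 0.4000| = 0.0600
t_mix ~ log(1/eps)/(1 - |lambda_2|)
= log(100)/(1 - 0.0600) = 4.6052/0.9400
= 4.8991

4.8991


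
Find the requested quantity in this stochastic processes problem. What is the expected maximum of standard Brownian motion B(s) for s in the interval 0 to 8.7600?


E(max B(s)) = sqrt(2t/pi)
= sqrt(2*8.7600/pi)
= sqrt(5.5768)
= 2.3615

2.3615


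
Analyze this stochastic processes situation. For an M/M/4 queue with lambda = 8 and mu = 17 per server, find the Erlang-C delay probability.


a = lambda/mu = 0.4706
rho = a/c = 0.1176
Erlang-C formula applied:
C(c,a) = 0.0014

0.0014


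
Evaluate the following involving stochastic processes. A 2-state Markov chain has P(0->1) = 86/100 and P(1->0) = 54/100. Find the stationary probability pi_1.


Stationary distribution: pi_0 = p10/(p01+p10), pi_1 = p01/(p01+p10)
p01 = 0.8600, p10 = 0.5400
pi_1 = 0.6143

0.6143


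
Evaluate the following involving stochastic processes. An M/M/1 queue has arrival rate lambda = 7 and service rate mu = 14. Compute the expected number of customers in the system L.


rho = 7/14 = 0.5000
L = rho/(1-rho)
= 0.5000/0.5000
= 1.0000

1.0000


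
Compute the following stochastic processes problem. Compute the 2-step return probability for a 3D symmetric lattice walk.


P(return in 2 steps) = P(reverse first step) = 1/(2d)
= 1/6
= 0.1667

0.1667


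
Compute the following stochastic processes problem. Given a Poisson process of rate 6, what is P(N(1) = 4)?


P(N(t)=k) = (lambda*t)^k * exp(-lambda*t) / k!
lambda*t = 6
= 6^4 * exp(-6) / 4!
= 1296 * 0.0025 / 24
= 0.1339

0.1339


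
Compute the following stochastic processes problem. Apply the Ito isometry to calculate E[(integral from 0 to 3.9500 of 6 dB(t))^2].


By Ito isometry: E[(int f dB)^2] = int f^2 dt
= 6^2 * 3.9500
= 36 * 3.9500 = 142.2000

142.2000


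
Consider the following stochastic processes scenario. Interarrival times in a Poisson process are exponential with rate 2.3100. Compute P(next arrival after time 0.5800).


P(X > t) = exp(-lambda * t)
= exp(-2.3100 * 0.5800)
= exp(-1.3398) = 0.2619

0.2619


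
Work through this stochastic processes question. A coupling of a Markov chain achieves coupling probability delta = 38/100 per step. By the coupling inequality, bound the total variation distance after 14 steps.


TV distance bound <= (1-delta)^n
= (1 - 0.3800)^14
= 0.6200^14
= 0.0012

0.0012


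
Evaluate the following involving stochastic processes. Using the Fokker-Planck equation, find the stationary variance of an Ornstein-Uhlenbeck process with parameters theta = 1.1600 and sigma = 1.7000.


Stationary variance = sigma^2 / (2*theta)
= 1.7000^2 / (2*1.1600)
= 2.8900 / 2.3200
= 1.2457

1.2457


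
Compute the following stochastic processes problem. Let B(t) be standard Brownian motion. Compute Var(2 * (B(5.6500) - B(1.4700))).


Var(alpha*(B(t)-B(s))) = alpha^2 * (t-s)
= 2^2 * (5.6500 - 1.4700)
= 4 * 4.1800
= 16.7200

16.7200


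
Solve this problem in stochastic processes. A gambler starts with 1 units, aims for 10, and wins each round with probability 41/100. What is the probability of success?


Gambler's ruin formula:
r = q/p = 0.5900/0.4100 = 1.4390
P(win) = (1 - r^i)/(1 - r^N)
= (1 - 1.4390^1)/(1 - 1.4390^10)
= 0.0118

0.0118


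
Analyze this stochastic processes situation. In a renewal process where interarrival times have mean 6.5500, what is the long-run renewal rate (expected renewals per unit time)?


Long-run renewal rate = 1/E(X)
= 1/6.5500
= 0.1527

0.1527


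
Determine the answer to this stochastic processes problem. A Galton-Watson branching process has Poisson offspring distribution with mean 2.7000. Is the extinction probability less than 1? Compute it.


Since mu = 2.7000 > 1, extinction prob q < 1.
Solve s = exp(mu*(s-1)) iteratively.
q = 0.0844

0.0844


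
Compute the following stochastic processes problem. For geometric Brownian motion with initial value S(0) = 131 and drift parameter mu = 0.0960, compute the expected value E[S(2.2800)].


E[S(t)] = S(0) * exp(mu * t)
= 131 * exp(0.0960 * 2.2800)
= 131 * 1.2447
= 163.0533

163.0533


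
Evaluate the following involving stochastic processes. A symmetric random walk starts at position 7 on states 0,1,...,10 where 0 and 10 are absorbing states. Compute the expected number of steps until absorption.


For symmetric RW on 0,...,N with absorbing barriers, E(i) = i*(N-i)
E(7) = 7 * 3 = 21

21


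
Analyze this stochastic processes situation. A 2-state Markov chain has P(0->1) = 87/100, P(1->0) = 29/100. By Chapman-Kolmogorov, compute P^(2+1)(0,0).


P^3 = P^2 * P^1
Computing via matrix multiplication of the transition matrix.
Entry (0,0) of P^3 = 0.2469

0.2469


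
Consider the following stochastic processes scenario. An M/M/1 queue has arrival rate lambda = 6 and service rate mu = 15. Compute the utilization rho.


rho = lambda/mu
= 6/15
= 0.4000

0.4000


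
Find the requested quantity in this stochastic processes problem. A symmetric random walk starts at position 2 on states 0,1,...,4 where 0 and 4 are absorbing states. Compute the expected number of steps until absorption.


For symmetric RW on 0,...,N with absorbing barriers, E(i) = i*(N-i)
E(2) = 2 * 2 = 4

4


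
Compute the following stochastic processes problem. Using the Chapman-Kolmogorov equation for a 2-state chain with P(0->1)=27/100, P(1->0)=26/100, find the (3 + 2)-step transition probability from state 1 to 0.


P^5 = P^3 * P^2
Computing via matrix multiplication of the transition matrix.
Entry (1,0) of P^5 = 0.4793

0.4793


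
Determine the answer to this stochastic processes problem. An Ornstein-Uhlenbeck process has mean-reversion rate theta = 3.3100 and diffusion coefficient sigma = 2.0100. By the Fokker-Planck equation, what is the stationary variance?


Stationary variance = sigma^2 / (2*theta)
= 2.0100^2 / (2*3.3100)
= 4.0401 / 6.6200
= 0.6103

0.6103


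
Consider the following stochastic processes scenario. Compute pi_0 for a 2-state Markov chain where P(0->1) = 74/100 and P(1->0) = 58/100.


Stationary distribution: pi_0 = p10/(p01+p10), pi_1 = p01/(p01+p10)
p01 = 0.7400, p10 = 0.5800
pi_0 = 0.4394

0.4394


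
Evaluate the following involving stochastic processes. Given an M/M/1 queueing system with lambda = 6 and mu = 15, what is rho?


rho = lambda/mu
= 6/15
= 0.4000

0.4000


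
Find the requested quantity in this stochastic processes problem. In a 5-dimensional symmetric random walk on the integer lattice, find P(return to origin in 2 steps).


P(return in 2 steps) = P(reverse first step) = 1/(2d)
= 1/10
= 0.1000

0.1000


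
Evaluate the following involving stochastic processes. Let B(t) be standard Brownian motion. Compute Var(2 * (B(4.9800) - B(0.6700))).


Var(alpha*(B(t)-B(s))) = alpha^2 * (t-s)
= 2^2 * (4.9800 - 0.6700)
= 4 * 4.3100
= 17.2400

17.2400


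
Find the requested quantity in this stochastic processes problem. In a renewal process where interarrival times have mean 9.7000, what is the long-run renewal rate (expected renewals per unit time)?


Long-run renewal rate = 1/E(X)
= 1/9.7000
= 0.1031

0.1031


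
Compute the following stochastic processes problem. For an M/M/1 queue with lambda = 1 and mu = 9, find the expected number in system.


rho = 1/9 = 0.1111
L = rho/(1-rho)
= 0.1111/0.8889
= 0.1250

0.1250


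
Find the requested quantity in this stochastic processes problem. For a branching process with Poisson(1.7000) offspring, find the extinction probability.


Since mu = 1.7000 > 1, extinction prob q < 1.
Solve s = exp(mu*(s-1)) iteratively.
q = 0.3088

0.3088


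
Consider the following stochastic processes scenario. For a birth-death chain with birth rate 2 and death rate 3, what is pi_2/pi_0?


For birth-death process, pi_n/pi_0 = (lambda/mu)^n
= (2/3)^2
= 0.4444

0.4444


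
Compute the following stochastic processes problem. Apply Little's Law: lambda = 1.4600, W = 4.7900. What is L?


Little's Law: L = lambda * W
= 1.4600 * 4.7900
= 6.9934

6.9934


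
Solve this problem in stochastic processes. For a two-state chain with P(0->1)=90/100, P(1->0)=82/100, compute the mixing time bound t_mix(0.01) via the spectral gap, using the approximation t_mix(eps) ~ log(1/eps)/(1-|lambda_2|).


lambda_2 = |1 - p01 - p10| = |1 - 0.9000 - 0.8200| = 0.7200
t_mix ~ log(1/eps)/(1 - |lambda_2|)
= log(100)/(1 - 0.7200) = 4.6052/0.2800
= 16.4470

16.4470


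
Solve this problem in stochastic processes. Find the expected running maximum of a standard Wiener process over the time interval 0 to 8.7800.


E(max B(s)) = sqrt(2t/pi)
= sqrt(2*8.7800/pi)
= sqrt(5.5895)
= 2.3642

2.3642


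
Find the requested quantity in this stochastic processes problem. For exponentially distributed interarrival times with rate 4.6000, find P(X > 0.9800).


P(X > t) = exp(-lambda * t)
= exp(-4.6000 * 0.9800)
= exp(-4.5080) = 0.0110

0.0110


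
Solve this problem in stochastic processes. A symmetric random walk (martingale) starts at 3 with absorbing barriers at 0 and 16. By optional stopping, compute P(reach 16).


By optional stopping theorem: E(M at tau) = M(0) = 3
P(hit 16)*16 + P(hit 0)*0 = 3
P(hit 16) = (3 - 0)/(16 - 0) = 3/16 = 0.1875

0.1875


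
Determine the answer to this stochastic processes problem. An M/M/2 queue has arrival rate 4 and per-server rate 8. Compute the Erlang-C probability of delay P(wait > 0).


a = lambda/mu = 0.5000
rho = a/c = 0.2500
Erlang-C formula applied:
C(c,a) = 0.1000

0.1000


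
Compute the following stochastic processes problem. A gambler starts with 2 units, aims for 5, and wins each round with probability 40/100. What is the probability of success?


Gambler's ruin formula:
r = q/p = 0.6000/0.4000 = 1.5000
P(win) = (1 - r^i)/(1 - r^N)
= (1 - 1.5000^2)/(1 - 1.5000^5)
= 0.1896

0.1896


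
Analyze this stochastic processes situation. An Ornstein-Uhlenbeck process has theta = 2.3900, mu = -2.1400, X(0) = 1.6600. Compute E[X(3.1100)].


E[X(t)] = mu + (X(0) - mu)*exp(-theta*t)
= -2.1400 + (1.6600 - -2.1400)*exp(-2.3900*3.1100)
= -2.1400 + 3.8000 * 5.9147e-04
= -2.1378

-2.1378


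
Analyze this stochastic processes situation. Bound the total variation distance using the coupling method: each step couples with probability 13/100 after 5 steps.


TV distance bound <= (1-delta)^n
= (1 - 0.1300)^5
= 0.8700^5
= 0.4984

0.4984


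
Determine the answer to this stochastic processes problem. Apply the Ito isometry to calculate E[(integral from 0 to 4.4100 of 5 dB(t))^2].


By Ito isometry: E[(int f dB)^2] = int f^2 dt
= 5^2 * 4.4100
= 25 * 4.4100 = 110.2500

110.2500


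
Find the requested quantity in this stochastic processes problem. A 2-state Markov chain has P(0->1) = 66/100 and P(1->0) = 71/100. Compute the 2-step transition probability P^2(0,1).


Computing P^2 by matrix multiplication.
P = [[0.3400, 0.6600], [0.7100, 0.2900]]
After raising P to the power 2:
P^2(0,1) = 0.4158

0.4158


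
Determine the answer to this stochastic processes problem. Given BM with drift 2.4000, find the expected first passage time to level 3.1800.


Expected first passage time = a/mu
= 3.1800/2.4000
= 1.3250

1.3250


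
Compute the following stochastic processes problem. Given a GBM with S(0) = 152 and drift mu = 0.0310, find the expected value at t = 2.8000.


E[S(t)] = S(0) * exp(mu * t)
= 152 * exp(0.0310 * 2.8000)
= 152 * 1.0907
= 165.7831

165.7831


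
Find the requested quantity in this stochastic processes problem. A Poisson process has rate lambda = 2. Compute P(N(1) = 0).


P(N(t)=k) = (lambda*t)^k * exp(-lambda*t) / k!
lambda*t = 2
= 2^0 * exp(-2) / 0!
= 1 * 0.1353 / 1
= 0.1353

0.1353


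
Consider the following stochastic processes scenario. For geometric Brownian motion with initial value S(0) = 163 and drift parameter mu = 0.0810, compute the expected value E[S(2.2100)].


E[S(t)] = S(0) * exp(mu * t)
= 163 * exp(0.0810 * 2.2100)
= 163 * 1.1960
= 194.9533

194.9533


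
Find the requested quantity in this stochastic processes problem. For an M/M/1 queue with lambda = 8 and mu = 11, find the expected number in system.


rho = 8/11 = 0.7273
L = rho/(1-rho)
= 0.7273/0.2727
= 2.6667

2.6667


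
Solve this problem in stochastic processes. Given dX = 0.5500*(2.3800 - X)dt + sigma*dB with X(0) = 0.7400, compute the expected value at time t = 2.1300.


E[X(t)] = mu + (X(0) - mu)*exp(-theta*t)
= 2.3800 + (0.7400 - 2.3800)*exp(-0.5500*2.1300)
= 2.3800 + -1.6400 * 0.3099
= 1.8718

1.8718


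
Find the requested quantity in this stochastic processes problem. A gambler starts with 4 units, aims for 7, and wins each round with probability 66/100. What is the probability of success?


Gambler's ruin formula:
r = q/p = 0.3400/0.6600 = 0.5152
P(win) = (1 - r^i)/(1 - r^N)
= (1 - 0.5152^4)/(1 - 0.5152^7)
= 0.9386

0.9386


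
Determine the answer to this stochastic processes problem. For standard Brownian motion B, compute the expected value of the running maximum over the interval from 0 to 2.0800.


E(max B(s)) = sqrt(2t/pi)
= sqrt(2*2.0800/pi)
= sqrt(1.3242)
= 1.1507

1.1507


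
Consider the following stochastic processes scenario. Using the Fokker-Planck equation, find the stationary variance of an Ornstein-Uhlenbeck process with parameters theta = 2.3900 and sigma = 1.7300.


Stationary variance = sigma^2 / (2*theta)
= 1.7300^2 / (2*2.3900)
= 2.9929 / 4.7800
= 0.6261

0.6261


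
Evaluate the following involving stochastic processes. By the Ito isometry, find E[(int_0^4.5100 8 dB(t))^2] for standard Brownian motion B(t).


By Ito isometry: E[(int f dB)^2] = int f^2 dt
= 8^2 * 4.5100
= 64 * 4.5100 = 288.6400

288.6400


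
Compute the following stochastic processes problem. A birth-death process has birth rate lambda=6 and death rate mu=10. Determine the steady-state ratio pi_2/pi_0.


For birth-death process, pi_n/pi_0 = (lambda/mu)^n
= (6/10)^2
= 0.3600

0.3600


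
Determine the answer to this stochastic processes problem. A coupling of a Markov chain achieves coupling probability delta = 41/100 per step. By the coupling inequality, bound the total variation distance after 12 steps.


TV distance bound <= (1-delta)^n
= (1 - 0.4100)^12
= 0.5900^12
= 0.0018

0.0018


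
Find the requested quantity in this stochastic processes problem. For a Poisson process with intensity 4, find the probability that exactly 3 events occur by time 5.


P(N(t)=k) = (lambda*t)^k * exp(-lambda*t) / k!
lambda*t = 20
= 20^3 * exp(-20) / 3!
= 8000 * 2.0612e-09 / 6
= 2.7482e-06

2.7482e-06


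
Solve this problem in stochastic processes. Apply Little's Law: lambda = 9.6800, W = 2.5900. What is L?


Little's Law: L = lambda * W
= 9.6800 * 2.5900
= 25.0712

25.0712


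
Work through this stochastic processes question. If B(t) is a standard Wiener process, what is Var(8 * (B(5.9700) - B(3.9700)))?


Var(alpha*(B(t)-B(s))) = alpha^2 * (t-s)
= 8^2 * (5.9700 - 3.9700)
= 64 * 2.0000
= 128.0000

128.0000


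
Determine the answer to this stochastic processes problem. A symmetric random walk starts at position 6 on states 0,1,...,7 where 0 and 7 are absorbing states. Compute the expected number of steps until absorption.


For symmetric RW on 0,...,N with absorbing barriers, E(i) = i*(N-i)
E(6) = 6 * 1 = 6

6


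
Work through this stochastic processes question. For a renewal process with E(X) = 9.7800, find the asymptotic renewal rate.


Long-run renewal rate = 1/E(X)
= 1/9.7800
= 0.1022

0.1022


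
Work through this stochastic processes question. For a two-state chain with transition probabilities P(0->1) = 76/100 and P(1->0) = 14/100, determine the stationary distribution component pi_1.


Stationary distribution: pi_0 = p10/(p01+p10), pi_1 = p01/(p01+p10)
p01 = 0.7600, p10 = 0.1400
pi_1 = 0.8444

0.8444


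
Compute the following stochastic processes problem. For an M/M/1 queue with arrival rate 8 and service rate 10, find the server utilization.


rho = lambda/mu
= 8/10
= 0.8000

0.8000


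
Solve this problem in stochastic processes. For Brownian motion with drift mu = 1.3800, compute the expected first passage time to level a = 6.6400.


Expected first passage time = a/mu
= 6.6400/1.3800
= 4.8116

4.8116


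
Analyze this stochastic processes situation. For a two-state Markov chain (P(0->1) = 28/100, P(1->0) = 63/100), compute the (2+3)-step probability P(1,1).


P^5 = P^2 * P^3
Computing via matrix multiplication of the transition matrix.
Entry (1,1) of P^5 = 0.3077

0.3077


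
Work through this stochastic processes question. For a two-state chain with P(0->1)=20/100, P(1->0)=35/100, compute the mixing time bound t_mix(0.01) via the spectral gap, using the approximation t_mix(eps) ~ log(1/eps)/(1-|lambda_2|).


lambda_2 = |1 - p01 - p10| = |1 - 0.2000 - 0.3500| = 0.4500
t_mix ~ log(1/eps)/(1 - |lambda_2|)
= log(100)/(1 - 0.4500) = 4.6052/0.5500
= 8.3730

8.3730


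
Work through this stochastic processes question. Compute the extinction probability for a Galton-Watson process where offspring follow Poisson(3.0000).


Since mu = 3.0000 > 1, extinction prob q < 1.
Solve s = exp(mu*(s-1)) iteratively.
q = 0.0595

0.0595


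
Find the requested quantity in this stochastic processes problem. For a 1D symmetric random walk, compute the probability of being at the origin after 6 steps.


P(S(6) = 0) = C(6,3) / 4^3
= 20 / 64
= 0.3125

0.3125


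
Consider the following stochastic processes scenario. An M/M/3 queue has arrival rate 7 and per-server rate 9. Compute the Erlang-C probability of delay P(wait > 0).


a = lambda/mu = 0.7778
rho = a/c = 0.2593
Erlang-C formula applied:
C(c,a) = 0.0484

0.0484


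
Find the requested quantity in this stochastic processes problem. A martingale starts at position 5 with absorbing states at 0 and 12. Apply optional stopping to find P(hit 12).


By optional stopping theorem: E(M at tau) = M(0) = 5
P(hit 12)*12 + P(hit 0)*0 = 5
P(hit 12) = (5 - 0)/(12 - 0) = 5/12 = 0.4167

0.4167


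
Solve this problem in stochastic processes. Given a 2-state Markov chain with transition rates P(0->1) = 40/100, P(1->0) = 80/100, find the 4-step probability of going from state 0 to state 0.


Computing P^4 by matrix multiplication.
P = [[0.6000, 0.4000], [0.8000, 0.2000]]
After raising P to the power 4:
P^4(0,0) = 0.6672

0.6672


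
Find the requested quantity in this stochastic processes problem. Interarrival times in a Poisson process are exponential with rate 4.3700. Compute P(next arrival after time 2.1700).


P(X > t) = exp(-lambda * t)
= exp(-4.3700 * 2.1700)
= exp(-9.4829) = 7.6143e-05

7.6143e-05


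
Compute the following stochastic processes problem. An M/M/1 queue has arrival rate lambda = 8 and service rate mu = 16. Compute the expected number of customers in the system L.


rho = 8/16 = 0.5000
L = rho/(1-rho)
= 0.5000/0.5000
= 1.0000

1.0000


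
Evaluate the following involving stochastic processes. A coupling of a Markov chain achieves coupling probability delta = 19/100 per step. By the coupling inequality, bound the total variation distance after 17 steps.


TV distance bound <= (1-delta)^n
= (1 - 0.1900)^17
= 0.8100^17
= 0.0278

0.0278


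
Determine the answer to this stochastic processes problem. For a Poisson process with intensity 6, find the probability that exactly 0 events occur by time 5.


P(N(t)=k) = (lambda*t)^k * exp(-lambda*t) / k!
lambda*t = 30
= 30^0 * exp(-30) / 0!
= 1 * 9.3576e-14 / 1
= 9.3576e-14

9.3576e-14


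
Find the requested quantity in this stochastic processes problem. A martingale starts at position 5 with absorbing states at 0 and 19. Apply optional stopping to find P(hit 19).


By optional stopping theorem: E(M at tau) = M(0) = 5
P(hit 19)*19 + P(hit 0)*0 = 5
P(hit 19) = (5 - 0)/(19 - 0) = 5/19 = 0.2632

0.2632


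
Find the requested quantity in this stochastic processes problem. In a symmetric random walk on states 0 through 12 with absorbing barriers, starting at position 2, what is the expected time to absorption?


For symmetric RW on 0,...,N with absorbing barriers, E(i) = i*(N-i)
E(2) = 2 * 10 = 20

20


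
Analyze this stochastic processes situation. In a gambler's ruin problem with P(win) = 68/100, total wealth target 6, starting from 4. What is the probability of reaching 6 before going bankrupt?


Gambler's ruin formula:
r = q/p = 0.3200/0.6800 = 0.4706
P(win) = (1 - r^i)/(1 - r^N)
= (1 - 0.4706^4)/(1 - 0.4706^6)
= 0.9614

0.9614


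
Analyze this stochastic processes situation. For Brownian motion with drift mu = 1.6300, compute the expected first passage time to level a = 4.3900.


Expected first passage time = a/mu
= 4.3900/1.6300
= 2.6933

2.6933


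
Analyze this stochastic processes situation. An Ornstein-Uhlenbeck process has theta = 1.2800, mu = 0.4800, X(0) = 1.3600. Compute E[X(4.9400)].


E[X(t)] = mu + (X(0) - mu)*exp(-theta*t)
= 0.4800 + (1.3600 - 0.4800)*exp(-1.2800*4.9400)
= 0.4800 + 0.8800 * 0.0018
= 0.4816

0.4816


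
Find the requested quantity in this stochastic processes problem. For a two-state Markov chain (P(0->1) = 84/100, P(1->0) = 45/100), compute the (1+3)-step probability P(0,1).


P^4 = P^1 * P^3
Computing via matrix multiplication of the transition matrix.
Entry (0,1) of P^4 = 0.6466

0.6466


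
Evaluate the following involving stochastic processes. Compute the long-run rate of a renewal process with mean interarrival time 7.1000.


Long-run renewal rate = 1/E(X)
= 1/7.1000
= 0.1408

0.1408


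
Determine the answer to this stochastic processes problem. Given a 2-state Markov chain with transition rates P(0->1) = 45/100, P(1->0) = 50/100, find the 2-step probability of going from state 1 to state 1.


Computing P^2 by matrix multiplication.
P = [[0.5500, 0.4500], [0.5000, 0.5000]]
After raising P to the power 2:
P^2(1,1) = 0.4750

0.4750


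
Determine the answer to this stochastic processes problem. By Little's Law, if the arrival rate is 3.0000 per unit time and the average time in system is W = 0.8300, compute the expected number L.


Little's Law: L = lambda * W
= 3.0000 * 0.8300
= 2.4900

2.4900


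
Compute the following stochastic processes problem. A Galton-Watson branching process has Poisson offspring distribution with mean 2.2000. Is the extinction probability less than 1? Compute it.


Since mu = 2.2000 > 1, extinction prob q < 1.
Solve s = exp(mu*(s-1)) iteratively.
q = 0.1563

0.1563


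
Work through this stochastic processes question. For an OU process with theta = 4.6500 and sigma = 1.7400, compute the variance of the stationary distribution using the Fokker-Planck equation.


Stationary variance = sigma^2 / (2*theta)
= 1.7400^2 / (2*4.6500)
= 3.0276 / 9.3000
= 0.3255

0.3255
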